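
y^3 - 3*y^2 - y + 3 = (y - 3)*(y - 1)*(y + 1)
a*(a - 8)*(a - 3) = a^3 - 11*a^2 + 24*a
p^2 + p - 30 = (p - 5)*(p + 6)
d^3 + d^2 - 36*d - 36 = (d - 6)*(d + 1)*(d + 6)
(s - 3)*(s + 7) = s^2 + 4*s - 21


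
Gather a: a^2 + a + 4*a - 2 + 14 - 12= a^2 + 5*a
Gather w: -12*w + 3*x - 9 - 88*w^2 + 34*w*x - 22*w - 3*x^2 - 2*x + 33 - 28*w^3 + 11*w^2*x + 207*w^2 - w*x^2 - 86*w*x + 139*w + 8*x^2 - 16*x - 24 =-28*w^3 + w^2*(11*x + 119) + w*(-x^2 - 52*x + 105) + 5*x^2 - 15*x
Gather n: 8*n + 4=8*n + 4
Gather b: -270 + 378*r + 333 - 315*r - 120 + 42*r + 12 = 105*r - 45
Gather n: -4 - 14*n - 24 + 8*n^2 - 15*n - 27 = 8*n^2 - 29*n - 55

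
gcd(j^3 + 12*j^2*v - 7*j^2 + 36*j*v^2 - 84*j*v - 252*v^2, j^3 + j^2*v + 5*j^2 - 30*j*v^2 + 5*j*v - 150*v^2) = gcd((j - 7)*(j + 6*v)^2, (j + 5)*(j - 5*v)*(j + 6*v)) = j + 6*v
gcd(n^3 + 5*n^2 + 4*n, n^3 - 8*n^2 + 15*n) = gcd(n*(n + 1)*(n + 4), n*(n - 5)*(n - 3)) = n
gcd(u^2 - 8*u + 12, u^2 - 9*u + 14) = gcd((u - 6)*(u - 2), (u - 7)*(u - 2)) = u - 2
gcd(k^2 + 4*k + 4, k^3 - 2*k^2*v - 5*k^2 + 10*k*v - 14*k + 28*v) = k + 2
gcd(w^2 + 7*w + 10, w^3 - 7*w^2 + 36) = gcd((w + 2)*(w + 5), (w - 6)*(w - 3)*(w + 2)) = w + 2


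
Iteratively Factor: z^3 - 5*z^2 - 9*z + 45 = (z - 3)*(z^2 - 2*z - 15) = (z - 3)*(z + 3)*(z - 5)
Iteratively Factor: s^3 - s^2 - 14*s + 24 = (s - 2)*(s^2 + s - 12) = (s - 3)*(s - 2)*(s + 4)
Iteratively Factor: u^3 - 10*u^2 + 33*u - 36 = (u - 4)*(u^2 - 6*u + 9) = (u - 4)*(u - 3)*(u - 3)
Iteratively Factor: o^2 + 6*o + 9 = (o + 3)*(o + 3)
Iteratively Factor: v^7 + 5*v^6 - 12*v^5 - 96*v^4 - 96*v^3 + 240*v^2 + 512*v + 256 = (v + 2)*(v^6 + 3*v^5 - 18*v^4 - 60*v^3 + 24*v^2 + 192*v + 128) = (v + 1)*(v + 2)*(v^5 + 2*v^4 - 20*v^3 - 40*v^2 + 64*v + 128) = (v + 1)*(v + 2)*(v + 4)*(v^4 - 2*v^3 - 12*v^2 + 8*v + 32) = (v + 1)*(v + 2)^2*(v + 4)*(v^3 - 4*v^2 - 4*v + 16) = (v + 1)*(v + 2)^3*(v + 4)*(v^2 - 6*v + 8) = (v - 2)*(v + 1)*(v + 2)^3*(v + 4)*(v - 4)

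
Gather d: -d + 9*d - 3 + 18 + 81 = 8*d + 96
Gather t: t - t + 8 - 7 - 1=0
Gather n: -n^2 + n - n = -n^2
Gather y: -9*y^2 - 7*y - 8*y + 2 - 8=-9*y^2 - 15*y - 6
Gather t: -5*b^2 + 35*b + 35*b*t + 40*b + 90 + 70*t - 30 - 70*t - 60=-5*b^2 + 35*b*t + 75*b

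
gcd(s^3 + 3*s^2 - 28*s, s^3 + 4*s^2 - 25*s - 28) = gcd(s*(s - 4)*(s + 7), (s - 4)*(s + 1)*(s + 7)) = s^2 + 3*s - 28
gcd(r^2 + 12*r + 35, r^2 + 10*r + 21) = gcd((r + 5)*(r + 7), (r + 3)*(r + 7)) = r + 7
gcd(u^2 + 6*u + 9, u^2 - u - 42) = 1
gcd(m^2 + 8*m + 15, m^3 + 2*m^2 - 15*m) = m + 5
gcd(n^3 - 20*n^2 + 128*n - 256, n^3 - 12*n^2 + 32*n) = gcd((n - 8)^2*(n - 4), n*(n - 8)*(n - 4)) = n^2 - 12*n + 32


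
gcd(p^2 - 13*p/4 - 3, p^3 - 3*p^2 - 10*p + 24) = p - 4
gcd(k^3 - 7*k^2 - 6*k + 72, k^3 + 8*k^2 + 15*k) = k + 3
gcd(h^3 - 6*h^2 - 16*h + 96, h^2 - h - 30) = h - 6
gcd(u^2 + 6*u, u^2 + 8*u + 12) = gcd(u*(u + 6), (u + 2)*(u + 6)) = u + 6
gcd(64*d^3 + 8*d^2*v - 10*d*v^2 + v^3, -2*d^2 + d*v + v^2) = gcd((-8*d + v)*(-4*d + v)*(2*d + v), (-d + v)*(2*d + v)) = 2*d + v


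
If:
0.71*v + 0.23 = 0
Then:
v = -0.32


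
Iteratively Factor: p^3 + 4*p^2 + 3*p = (p + 1)*(p^2 + 3*p) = (p + 1)*(p + 3)*(p)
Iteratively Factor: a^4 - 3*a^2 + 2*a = (a - 1)*(a^3 + a^2 - 2*a) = (a - 1)*(a + 2)*(a^2 - a) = (a - 1)^2*(a + 2)*(a)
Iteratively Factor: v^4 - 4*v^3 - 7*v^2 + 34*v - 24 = (v - 4)*(v^3 - 7*v + 6) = (v - 4)*(v - 2)*(v^2 + 2*v - 3) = (v - 4)*(v - 2)*(v - 1)*(v + 3)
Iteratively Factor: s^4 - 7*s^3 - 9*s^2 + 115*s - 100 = (s + 4)*(s^3 - 11*s^2 + 35*s - 25) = (s - 5)*(s + 4)*(s^2 - 6*s + 5) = (s - 5)*(s - 1)*(s + 4)*(s - 5)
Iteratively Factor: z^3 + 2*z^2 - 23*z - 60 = (z + 4)*(z^2 - 2*z - 15) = (z + 3)*(z + 4)*(z - 5)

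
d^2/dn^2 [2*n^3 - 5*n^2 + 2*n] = 12*n - 10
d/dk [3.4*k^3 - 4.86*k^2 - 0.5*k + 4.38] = 10.2*k^2 - 9.72*k - 0.5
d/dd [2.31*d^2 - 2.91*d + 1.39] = 4.62*d - 2.91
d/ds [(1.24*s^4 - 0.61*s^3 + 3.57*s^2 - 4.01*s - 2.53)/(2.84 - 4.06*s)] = (-15.1032*s^4 + 19.0396*s^3 - 19.6914*s^2 + 20.2776*s - 21.6602)/(16.4836*s^2 - 23.0608*s + 8.0656)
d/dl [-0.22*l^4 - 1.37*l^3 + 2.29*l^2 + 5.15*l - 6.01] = -0.88*l^3 - 4.11*l^2 + 4.58*l + 5.15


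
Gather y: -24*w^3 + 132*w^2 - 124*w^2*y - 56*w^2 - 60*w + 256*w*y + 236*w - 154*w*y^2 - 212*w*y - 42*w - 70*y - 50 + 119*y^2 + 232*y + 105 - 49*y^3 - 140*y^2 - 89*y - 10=-24*w^3 + 76*w^2 + 134*w - 49*y^3 + y^2*(-154*w - 21) + y*(-124*w^2 + 44*w + 73) + 45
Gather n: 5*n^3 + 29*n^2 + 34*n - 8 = 5*n^3 + 29*n^2 + 34*n - 8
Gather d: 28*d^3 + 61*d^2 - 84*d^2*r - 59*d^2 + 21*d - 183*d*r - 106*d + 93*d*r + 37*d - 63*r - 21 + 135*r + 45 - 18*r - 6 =28*d^3 + d^2*(2 - 84*r) + d*(-90*r - 48) + 54*r + 18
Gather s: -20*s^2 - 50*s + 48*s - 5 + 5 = -20*s^2 - 2*s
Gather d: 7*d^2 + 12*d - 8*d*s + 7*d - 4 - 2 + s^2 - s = 7*d^2 + d*(19 - 8*s) + s^2 - s - 6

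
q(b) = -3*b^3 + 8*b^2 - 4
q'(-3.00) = -129.00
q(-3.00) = 149.00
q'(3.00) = -33.00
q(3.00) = -13.00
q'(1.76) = 0.28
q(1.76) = 4.43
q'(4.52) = -111.55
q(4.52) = -117.59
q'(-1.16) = -30.67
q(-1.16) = 11.45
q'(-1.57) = -47.30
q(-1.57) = 27.33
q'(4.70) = -123.61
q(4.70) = -138.75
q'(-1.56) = -46.86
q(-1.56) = 26.86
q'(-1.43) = -41.28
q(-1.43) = 21.13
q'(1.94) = -2.83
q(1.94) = 4.20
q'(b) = -9*b^2 + 16*b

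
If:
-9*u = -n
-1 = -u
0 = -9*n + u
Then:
No Solution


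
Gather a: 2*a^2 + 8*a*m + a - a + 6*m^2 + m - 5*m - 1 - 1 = 2*a^2 + 8*a*m + 6*m^2 - 4*m - 2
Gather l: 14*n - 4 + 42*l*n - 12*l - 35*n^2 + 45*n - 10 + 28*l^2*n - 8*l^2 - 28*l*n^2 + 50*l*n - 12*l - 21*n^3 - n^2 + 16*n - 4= l^2*(28*n - 8) + l*(-28*n^2 + 92*n - 24) - 21*n^3 - 36*n^2 + 75*n - 18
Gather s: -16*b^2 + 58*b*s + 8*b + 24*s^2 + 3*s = -16*b^2 + 8*b + 24*s^2 + s*(58*b + 3)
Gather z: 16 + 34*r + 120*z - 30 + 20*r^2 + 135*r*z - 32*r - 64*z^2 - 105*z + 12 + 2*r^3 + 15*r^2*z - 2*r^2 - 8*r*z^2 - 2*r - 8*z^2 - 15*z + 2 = 2*r^3 + 18*r^2 + z^2*(-8*r - 72) + z*(15*r^2 + 135*r)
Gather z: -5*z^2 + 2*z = -5*z^2 + 2*z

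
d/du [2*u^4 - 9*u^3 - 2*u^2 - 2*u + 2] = 8*u^3 - 27*u^2 - 4*u - 2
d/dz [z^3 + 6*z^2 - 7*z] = 3*z^2 + 12*z - 7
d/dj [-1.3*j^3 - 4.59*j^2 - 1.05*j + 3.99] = -3.9*j^2 - 9.18*j - 1.05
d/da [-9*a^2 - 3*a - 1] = -18*a - 3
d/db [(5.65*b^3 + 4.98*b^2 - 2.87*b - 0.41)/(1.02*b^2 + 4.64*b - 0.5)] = (5.763*b^4 + 52.432*b^3 + 17.5596*b^2 - 4.1436*b + 3.3374)/(1.0404*b^4 + 9.4656*b^3 + 20.5096*b^2 - 4.64*b + 0.25)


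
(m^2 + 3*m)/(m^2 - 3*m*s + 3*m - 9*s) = m/(m - 3*s)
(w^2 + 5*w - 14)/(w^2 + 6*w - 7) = (w - 2)/(w - 1)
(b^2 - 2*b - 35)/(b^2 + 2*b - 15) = (b - 7)/(b - 3)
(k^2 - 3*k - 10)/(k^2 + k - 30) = (k + 2)/(k + 6)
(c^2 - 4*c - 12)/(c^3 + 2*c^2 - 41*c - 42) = (c + 2)/(c^2 + 8*c + 7)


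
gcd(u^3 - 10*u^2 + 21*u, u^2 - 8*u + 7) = u - 7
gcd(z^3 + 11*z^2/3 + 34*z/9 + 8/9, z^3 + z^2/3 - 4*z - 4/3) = z^2 + 7*z/3 + 2/3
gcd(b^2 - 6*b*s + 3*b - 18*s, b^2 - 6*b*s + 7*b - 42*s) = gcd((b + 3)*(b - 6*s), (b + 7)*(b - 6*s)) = -b + 6*s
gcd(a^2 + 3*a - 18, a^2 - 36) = a + 6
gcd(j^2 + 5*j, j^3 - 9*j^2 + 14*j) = j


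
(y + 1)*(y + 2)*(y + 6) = y^3 + 9*y^2 + 20*y + 12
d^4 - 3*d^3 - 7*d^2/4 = d^2*(d - 7/2)*(d + 1/2)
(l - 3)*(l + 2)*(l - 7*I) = l^3 - l^2 - 7*I*l^2 - 6*l + 7*I*l + 42*I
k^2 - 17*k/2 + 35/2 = (k - 5)*(k - 7/2)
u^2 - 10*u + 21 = (u - 7)*(u - 3)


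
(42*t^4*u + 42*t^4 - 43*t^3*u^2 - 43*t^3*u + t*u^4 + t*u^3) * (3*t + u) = 126*t^5*u + 126*t^5 - 87*t^4*u^2 - 87*t^4*u - 43*t^3*u^3 - 43*t^3*u^2 + 3*t^2*u^4 + 3*t^2*u^3 + t*u^5 + t*u^4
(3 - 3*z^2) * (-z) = 3*z^3 - 3*z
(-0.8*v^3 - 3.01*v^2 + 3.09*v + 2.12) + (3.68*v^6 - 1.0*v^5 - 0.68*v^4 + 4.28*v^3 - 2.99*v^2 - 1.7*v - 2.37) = 3.68*v^6 - 1.0*v^5 - 0.68*v^4 + 3.48*v^3 - 6.0*v^2 + 1.39*v - 0.25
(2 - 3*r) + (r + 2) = 4 - 2*r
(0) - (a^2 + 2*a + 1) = -a^2 - 2*a - 1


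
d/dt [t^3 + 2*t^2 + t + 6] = 3*t^2 + 4*t + 1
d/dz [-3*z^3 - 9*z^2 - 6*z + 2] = -9*z^2 - 18*z - 6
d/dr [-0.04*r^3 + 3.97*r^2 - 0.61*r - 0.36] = -0.12*r^2 + 7.94*r - 0.61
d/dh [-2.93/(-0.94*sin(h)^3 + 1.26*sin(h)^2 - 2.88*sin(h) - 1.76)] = (-8.2626*sin(h)^2 + 7.3836*sin(h) - 8.4384)*cos(h)/(0.94*sin(h)^3 - 1.26*sin(h)^2 + 2.88*sin(h) + 1.76)^2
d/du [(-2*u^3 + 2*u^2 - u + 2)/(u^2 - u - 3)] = (-2*u^4 + 4*u^3 + 17*u^2 - 16*u + 5)/(u^4 - 2*u^3 - 5*u^2 + 6*u + 9)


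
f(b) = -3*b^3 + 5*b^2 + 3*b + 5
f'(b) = -9*b^2 + 10*b + 3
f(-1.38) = 18.27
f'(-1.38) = -27.94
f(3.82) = -77.81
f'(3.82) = -90.13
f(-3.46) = 178.74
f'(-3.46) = -139.34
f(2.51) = -3.41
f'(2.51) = -28.60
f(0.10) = 5.35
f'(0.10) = 3.91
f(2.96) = -20.12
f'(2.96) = -46.25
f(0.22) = 5.87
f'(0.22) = 4.76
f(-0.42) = 4.84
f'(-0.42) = -2.79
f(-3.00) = 122.00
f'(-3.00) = -108.00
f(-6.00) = 815.00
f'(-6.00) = -381.00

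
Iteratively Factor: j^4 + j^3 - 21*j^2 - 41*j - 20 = (j + 4)*(j^3 - 3*j^2 - 9*j - 5) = (j + 1)*(j + 4)*(j^2 - 4*j - 5) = (j - 5)*(j + 1)*(j + 4)*(j + 1)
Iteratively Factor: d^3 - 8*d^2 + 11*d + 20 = (d - 5)*(d^2 - 3*d - 4) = (d - 5)*(d - 4)*(d + 1)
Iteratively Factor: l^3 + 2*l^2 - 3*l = (l)*(l^2 + 2*l - 3) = l*(l - 1)*(l + 3)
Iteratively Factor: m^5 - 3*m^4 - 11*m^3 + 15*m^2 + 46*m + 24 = (m - 3)*(m^4 - 11*m^2 - 18*m - 8) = (m - 3)*(m + 1)*(m^3 - m^2 - 10*m - 8) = (m - 3)*(m + 1)^2*(m^2 - 2*m - 8) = (m - 3)*(m + 1)^2*(m + 2)*(m - 4)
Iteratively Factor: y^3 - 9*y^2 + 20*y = (y - 4)*(y^2 - 5*y) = y*(y - 4)*(y - 5)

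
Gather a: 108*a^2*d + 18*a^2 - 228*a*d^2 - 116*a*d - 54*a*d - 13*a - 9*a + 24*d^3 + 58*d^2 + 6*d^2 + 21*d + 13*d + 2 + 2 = a^2*(108*d + 18) + a*(-228*d^2 - 170*d - 22) + 24*d^3 + 64*d^2 + 34*d + 4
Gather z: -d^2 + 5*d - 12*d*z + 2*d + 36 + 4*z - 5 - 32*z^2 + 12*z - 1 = -d^2 + 7*d - 32*z^2 + z*(16 - 12*d) + 30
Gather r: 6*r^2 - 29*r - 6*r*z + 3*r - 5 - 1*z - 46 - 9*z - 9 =6*r^2 + r*(-6*z - 26) - 10*z - 60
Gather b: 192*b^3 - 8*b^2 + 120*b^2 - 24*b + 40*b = 192*b^3 + 112*b^2 + 16*b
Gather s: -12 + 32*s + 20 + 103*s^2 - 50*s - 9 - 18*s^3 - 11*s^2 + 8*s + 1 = -18*s^3 + 92*s^2 - 10*s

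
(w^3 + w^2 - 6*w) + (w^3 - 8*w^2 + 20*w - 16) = 2*w^3 - 7*w^2 + 14*w - 16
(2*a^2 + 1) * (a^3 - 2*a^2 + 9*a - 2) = 2*a^5 - 4*a^4 + 19*a^3 - 6*a^2 + 9*a - 2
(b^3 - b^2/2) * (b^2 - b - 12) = b^5 - 3*b^4/2 - 23*b^3/2 + 6*b^2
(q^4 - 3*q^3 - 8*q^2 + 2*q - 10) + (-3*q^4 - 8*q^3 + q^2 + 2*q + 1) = -2*q^4 - 11*q^3 - 7*q^2 + 4*q - 9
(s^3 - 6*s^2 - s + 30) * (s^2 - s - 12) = s^5 - 7*s^4 - 7*s^3 + 103*s^2 - 18*s - 360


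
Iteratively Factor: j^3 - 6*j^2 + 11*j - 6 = (j - 3)*(j^2 - 3*j + 2) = (j - 3)*(j - 2)*(j - 1)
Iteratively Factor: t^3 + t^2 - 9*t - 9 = (t + 1)*(t^2 - 9) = (t + 1)*(t + 3)*(t - 3)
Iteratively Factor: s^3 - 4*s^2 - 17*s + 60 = (s + 4)*(s^2 - 8*s + 15) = (s - 5)*(s + 4)*(s - 3)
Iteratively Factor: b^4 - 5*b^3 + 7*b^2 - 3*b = (b - 3)*(b^3 - 2*b^2 + b) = (b - 3)*(b - 1)*(b^2 - b) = (b - 3)*(b - 1)^2*(b)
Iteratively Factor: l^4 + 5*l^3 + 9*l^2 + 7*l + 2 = (l + 1)*(l^3 + 4*l^2 + 5*l + 2) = (l + 1)^2*(l^2 + 3*l + 2) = (l + 1)^2*(l + 2)*(l + 1)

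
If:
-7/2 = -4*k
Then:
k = 7/8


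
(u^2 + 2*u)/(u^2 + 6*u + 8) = u/(u + 4)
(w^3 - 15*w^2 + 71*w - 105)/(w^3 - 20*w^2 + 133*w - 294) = (w^2 - 8*w + 15)/(w^2 - 13*w + 42)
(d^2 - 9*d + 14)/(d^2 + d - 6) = (d - 7)/(d + 3)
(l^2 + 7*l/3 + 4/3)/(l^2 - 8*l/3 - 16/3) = (l + 1)/(l - 4)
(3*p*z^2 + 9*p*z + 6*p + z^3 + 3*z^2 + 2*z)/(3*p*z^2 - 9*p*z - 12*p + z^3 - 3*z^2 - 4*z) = (z + 2)/(z - 4)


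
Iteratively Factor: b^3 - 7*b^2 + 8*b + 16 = (b + 1)*(b^2 - 8*b + 16) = (b - 4)*(b + 1)*(b - 4)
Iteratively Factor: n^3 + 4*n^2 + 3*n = (n + 3)*(n^2 + n) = n*(n + 3)*(n + 1)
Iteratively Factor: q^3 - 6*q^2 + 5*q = (q)*(q^2 - 6*q + 5) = q*(q - 1)*(q - 5)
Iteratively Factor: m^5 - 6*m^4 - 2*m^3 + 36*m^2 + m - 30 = (m + 1)*(m^4 - 7*m^3 + 5*m^2 + 31*m - 30) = (m - 5)*(m + 1)*(m^3 - 2*m^2 - 5*m + 6) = (m - 5)*(m + 1)*(m + 2)*(m^2 - 4*m + 3) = (m - 5)*(m - 1)*(m + 1)*(m + 2)*(m - 3)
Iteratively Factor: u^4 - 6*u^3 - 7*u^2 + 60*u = (u - 5)*(u^3 - u^2 - 12*u) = u*(u - 5)*(u^2 - u - 12) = u*(u - 5)*(u + 3)*(u - 4)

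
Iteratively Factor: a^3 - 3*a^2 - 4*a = (a - 4)*(a^2 + a) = a*(a - 4)*(a + 1)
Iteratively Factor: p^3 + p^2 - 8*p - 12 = (p + 2)*(p^2 - p - 6) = (p - 3)*(p + 2)*(p + 2)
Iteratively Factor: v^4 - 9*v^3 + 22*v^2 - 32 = (v - 4)*(v^3 - 5*v^2 + 2*v + 8) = (v - 4)*(v - 2)*(v^2 - 3*v - 4) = (v - 4)^2*(v - 2)*(v + 1)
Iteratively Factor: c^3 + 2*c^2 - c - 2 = (c + 2)*(c^2 - 1) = (c - 1)*(c + 2)*(c + 1)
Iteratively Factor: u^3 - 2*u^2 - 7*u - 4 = (u - 4)*(u^2 + 2*u + 1) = (u - 4)*(u + 1)*(u + 1)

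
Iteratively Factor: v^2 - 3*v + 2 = (v - 1)*(v - 2)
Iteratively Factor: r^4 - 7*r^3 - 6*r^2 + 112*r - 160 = (r - 4)*(r^3 - 3*r^2 - 18*r + 40) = (r - 4)*(r - 2)*(r^2 - r - 20) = (r - 5)*(r - 4)*(r - 2)*(r + 4)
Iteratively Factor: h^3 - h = (h + 1)*(h^2 - h) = h*(h + 1)*(h - 1)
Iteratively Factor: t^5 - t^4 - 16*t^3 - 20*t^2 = (t)*(t^4 - t^3 - 16*t^2 - 20*t) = t*(t + 2)*(t^3 - 3*t^2 - 10*t) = t^2*(t + 2)*(t^2 - 3*t - 10) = t^2*(t + 2)^2*(t - 5)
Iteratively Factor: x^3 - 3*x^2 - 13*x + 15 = (x - 5)*(x^2 + 2*x - 3) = (x - 5)*(x - 1)*(x + 3)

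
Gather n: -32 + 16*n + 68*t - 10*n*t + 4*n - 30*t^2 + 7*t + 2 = n*(20 - 10*t) - 30*t^2 + 75*t - 30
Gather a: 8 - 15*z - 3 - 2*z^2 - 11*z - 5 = -2*z^2 - 26*z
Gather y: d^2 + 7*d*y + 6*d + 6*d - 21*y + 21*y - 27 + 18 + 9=d^2 + 7*d*y + 12*d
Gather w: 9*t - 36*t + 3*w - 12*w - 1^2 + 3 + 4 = -27*t - 9*w + 6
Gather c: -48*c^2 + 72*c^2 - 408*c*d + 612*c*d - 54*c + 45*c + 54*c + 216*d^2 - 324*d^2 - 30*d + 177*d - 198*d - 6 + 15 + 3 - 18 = 24*c^2 + c*(204*d + 45) - 108*d^2 - 51*d - 6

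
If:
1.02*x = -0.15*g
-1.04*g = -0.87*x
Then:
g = 0.00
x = 0.00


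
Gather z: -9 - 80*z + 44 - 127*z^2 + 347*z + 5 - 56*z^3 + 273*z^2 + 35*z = -56*z^3 + 146*z^2 + 302*z + 40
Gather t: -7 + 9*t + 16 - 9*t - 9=0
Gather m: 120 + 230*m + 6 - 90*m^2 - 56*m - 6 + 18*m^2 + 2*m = -72*m^2 + 176*m + 120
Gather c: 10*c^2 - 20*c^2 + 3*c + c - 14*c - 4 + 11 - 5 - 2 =-10*c^2 - 10*c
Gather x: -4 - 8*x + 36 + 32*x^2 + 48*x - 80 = 32*x^2 + 40*x - 48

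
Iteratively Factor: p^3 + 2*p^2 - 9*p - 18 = (p + 3)*(p^2 - p - 6) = (p + 2)*(p + 3)*(p - 3)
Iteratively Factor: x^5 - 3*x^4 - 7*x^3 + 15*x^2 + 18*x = (x)*(x^4 - 3*x^3 - 7*x^2 + 15*x + 18) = x*(x + 2)*(x^3 - 5*x^2 + 3*x + 9) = x*(x - 3)*(x + 2)*(x^2 - 2*x - 3) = x*(x - 3)*(x + 1)*(x + 2)*(x - 3)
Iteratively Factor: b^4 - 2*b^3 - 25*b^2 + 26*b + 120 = (b - 5)*(b^3 + 3*b^2 - 10*b - 24) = (b - 5)*(b - 3)*(b^2 + 6*b + 8) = (b - 5)*(b - 3)*(b + 4)*(b + 2)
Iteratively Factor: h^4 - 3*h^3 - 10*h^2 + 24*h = (h - 2)*(h^3 - h^2 - 12*h) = (h - 4)*(h - 2)*(h^2 + 3*h) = h*(h - 4)*(h - 2)*(h + 3)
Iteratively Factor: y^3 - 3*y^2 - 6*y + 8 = (y - 1)*(y^2 - 2*y - 8) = (y - 4)*(y - 1)*(y + 2)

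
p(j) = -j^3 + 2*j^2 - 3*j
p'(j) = -3*j^2 + 4*j - 3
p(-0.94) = 5.42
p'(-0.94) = -9.41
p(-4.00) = 108.00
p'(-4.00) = -67.00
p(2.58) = -11.60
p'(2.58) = -12.65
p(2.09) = -6.66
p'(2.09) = -7.74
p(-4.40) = 137.10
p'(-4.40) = -78.68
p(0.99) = -1.98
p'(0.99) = -1.98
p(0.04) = -0.12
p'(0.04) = -2.84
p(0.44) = -1.02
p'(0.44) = -1.82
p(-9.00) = 918.00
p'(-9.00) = -282.00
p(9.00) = -594.00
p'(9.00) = -210.00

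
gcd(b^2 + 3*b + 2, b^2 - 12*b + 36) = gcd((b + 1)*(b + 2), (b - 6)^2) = 1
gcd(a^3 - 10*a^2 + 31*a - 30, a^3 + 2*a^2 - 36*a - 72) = 1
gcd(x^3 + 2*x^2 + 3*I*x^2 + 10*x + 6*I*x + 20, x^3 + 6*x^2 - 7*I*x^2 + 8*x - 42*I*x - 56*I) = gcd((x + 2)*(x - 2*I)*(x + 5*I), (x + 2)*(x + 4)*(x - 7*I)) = x + 2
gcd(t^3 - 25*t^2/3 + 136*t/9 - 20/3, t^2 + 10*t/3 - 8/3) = t - 2/3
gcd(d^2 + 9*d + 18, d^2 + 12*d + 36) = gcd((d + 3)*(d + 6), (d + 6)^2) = d + 6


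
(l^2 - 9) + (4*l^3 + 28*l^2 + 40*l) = 4*l^3 + 29*l^2 + 40*l - 9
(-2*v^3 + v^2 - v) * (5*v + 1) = -10*v^4 + 3*v^3 - 4*v^2 - v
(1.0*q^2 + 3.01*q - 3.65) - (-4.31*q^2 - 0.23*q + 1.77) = 5.31*q^2 + 3.24*q - 5.42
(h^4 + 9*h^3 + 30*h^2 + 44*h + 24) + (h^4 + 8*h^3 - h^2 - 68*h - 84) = 2*h^4 + 17*h^3 + 29*h^2 - 24*h - 60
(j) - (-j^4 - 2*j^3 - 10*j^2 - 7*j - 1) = j^4 + 2*j^3 + 10*j^2 + 8*j + 1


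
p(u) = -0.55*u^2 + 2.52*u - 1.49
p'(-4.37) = 7.33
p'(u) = 2.52 - 1.1*u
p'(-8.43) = 11.79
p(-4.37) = -23.01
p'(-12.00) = 15.72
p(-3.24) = -15.43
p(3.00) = 1.12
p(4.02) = -0.25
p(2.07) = 1.37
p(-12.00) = -110.93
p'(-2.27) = 5.02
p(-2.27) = -10.04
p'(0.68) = 1.77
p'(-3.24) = 6.08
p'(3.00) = -0.78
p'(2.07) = 0.24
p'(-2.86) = 5.67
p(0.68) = -0.03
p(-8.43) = -61.82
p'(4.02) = -1.90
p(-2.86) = -13.20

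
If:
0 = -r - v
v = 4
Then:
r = -4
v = 4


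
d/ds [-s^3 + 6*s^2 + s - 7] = -3*s^2 + 12*s + 1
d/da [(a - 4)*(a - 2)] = 2*a - 6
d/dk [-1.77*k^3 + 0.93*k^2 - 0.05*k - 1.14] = -5.31*k^2 + 1.86*k - 0.05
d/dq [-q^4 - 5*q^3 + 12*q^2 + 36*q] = -4*q^3 - 15*q^2 + 24*q + 36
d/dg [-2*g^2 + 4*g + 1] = 4 - 4*g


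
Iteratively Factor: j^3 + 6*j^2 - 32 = (j + 4)*(j^2 + 2*j - 8) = (j - 2)*(j + 4)*(j + 4)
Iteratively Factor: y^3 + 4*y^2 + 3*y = (y + 1)*(y^2 + 3*y) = (y + 1)*(y + 3)*(y)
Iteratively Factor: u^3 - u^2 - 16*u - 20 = (u + 2)*(u^2 - 3*u - 10) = (u + 2)^2*(u - 5)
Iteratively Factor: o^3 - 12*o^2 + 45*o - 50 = (o - 2)*(o^2 - 10*o + 25) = (o - 5)*(o - 2)*(o - 5)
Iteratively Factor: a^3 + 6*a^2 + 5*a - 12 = (a + 3)*(a^2 + 3*a - 4) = (a + 3)*(a + 4)*(a - 1)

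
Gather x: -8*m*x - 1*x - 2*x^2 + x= -8*m*x - 2*x^2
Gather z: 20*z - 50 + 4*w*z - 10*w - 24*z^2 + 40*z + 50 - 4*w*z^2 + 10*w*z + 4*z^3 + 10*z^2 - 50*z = -10*w + 4*z^3 + z^2*(-4*w - 14) + z*(14*w + 10)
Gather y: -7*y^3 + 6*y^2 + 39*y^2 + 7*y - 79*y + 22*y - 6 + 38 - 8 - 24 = -7*y^3 + 45*y^2 - 50*y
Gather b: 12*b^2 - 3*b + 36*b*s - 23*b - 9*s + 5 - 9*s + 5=12*b^2 + b*(36*s - 26) - 18*s + 10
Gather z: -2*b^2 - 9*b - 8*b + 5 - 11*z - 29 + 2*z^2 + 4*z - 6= -2*b^2 - 17*b + 2*z^2 - 7*z - 30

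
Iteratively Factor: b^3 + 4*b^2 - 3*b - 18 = (b + 3)*(b^2 + b - 6) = (b + 3)^2*(b - 2)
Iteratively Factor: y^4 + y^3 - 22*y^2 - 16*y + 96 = (y - 4)*(y^3 + 5*y^2 - 2*y - 24) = (y - 4)*(y - 2)*(y^2 + 7*y + 12) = (y - 4)*(y - 2)*(y + 4)*(y + 3)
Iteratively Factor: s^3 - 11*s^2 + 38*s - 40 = (s - 2)*(s^2 - 9*s + 20) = (s - 5)*(s - 2)*(s - 4)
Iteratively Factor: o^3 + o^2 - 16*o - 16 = (o + 1)*(o^2 - 16) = (o + 1)*(o + 4)*(o - 4)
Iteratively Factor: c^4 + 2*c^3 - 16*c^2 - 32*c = (c + 2)*(c^3 - 16*c) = c*(c + 2)*(c^2 - 16) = c*(c - 4)*(c + 2)*(c + 4)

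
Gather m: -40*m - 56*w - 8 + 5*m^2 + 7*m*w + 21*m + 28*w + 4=5*m^2 + m*(7*w - 19) - 28*w - 4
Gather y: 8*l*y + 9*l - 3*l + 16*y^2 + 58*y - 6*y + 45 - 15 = 6*l + 16*y^2 + y*(8*l + 52) + 30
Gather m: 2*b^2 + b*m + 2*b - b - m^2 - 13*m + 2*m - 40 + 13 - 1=2*b^2 + b - m^2 + m*(b - 11) - 28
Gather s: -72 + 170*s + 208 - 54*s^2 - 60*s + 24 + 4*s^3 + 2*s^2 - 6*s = 4*s^3 - 52*s^2 + 104*s + 160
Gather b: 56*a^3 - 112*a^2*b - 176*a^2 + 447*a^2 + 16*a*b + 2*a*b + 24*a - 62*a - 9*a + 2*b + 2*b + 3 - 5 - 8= 56*a^3 + 271*a^2 - 47*a + b*(-112*a^2 + 18*a + 4) - 10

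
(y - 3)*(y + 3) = y^2 - 9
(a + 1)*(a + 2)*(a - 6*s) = a^3 - 6*a^2*s + 3*a^2 - 18*a*s + 2*a - 12*s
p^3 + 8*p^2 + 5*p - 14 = (p - 1)*(p + 2)*(p + 7)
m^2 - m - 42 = (m - 7)*(m + 6)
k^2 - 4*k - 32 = (k - 8)*(k + 4)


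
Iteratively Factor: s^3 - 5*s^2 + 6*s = (s - 2)*(s^2 - 3*s) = s*(s - 2)*(s - 3)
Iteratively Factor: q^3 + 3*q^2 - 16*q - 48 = (q + 3)*(q^2 - 16) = (q - 4)*(q + 3)*(q + 4)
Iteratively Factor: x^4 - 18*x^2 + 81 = (x + 3)*(x^3 - 3*x^2 - 9*x + 27) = (x - 3)*(x + 3)*(x^2 - 9) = (x - 3)^2*(x + 3)*(x + 3)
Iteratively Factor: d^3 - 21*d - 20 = (d - 5)*(d^2 + 5*d + 4) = (d - 5)*(d + 1)*(d + 4)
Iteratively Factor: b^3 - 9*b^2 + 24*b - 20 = (b - 2)*(b^2 - 7*b + 10) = (b - 2)^2*(b - 5)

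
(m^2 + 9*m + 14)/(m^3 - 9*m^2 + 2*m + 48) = (m + 7)/(m^2 - 11*m + 24)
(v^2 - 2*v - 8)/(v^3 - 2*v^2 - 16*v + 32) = (v + 2)/(v^2 + 2*v - 8)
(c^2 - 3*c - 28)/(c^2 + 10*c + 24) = (c - 7)/(c + 6)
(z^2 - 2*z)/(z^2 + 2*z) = (z - 2)/(z + 2)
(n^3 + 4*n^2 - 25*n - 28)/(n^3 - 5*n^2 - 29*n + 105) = (n^3 + 4*n^2 - 25*n - 28)/(n^3 - 5*n^2 - 29*n + 105)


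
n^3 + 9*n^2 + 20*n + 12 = (n + 1)*(n + 2)*(n + 6)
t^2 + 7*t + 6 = (t + 1)*(t + 6)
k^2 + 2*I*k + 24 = (k - 4*I)*(k + 6*I)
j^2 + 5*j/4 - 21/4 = (j - 7/4)*(j + 3)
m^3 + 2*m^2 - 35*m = m*(m - 5)*(m + 7)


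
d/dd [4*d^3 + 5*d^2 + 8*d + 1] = 12*d^2 + 10*d + 8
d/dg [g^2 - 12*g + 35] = 2*g - 12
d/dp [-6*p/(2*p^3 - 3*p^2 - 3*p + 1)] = 6*(4*p^3 - 3*p^2 - 1)/(4*p^6 - 12*p^5 - 3*p^4 + 22*p^3 + 3*p^2 - 6*p + 1)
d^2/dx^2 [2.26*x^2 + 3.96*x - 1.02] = 4.52000000000000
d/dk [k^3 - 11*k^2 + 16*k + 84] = 3*k^2 - 22*k + 16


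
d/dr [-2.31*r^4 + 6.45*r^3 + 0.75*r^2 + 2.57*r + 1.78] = -9.24*r^3 + 19.35*r^2 + 1.5*r + 2.57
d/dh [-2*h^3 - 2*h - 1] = -6*h^2 - 2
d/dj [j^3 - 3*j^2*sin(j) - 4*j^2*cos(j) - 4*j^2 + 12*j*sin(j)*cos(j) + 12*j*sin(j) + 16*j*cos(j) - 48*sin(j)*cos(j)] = 4*j^2*sin(j) - 3*j^2*cos(j) + 3*j^2 - 22*j*sin(j) + 4*j*cos(j) + 12*j*cos(2*j) - 8*j + 12*sin(j) + 6*sin(2*j) + 16*cos(j) - 48*cos(2*j)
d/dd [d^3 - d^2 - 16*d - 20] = 3*d^2 - 2*d - 16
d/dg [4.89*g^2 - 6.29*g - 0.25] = 9.78*g - 6.29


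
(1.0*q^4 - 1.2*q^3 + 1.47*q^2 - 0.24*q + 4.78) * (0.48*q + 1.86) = 0.48*q^5 + 1.284*q^4 - 1.5264*q^3 + 2.619*q^2 + 1.848*q + 8.8908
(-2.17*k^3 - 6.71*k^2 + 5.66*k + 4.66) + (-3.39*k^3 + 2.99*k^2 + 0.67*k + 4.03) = -5.56*k^3 - 3.72*k^2 + 6.33*k + 8.69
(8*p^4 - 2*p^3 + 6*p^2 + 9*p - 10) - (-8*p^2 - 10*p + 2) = 8*p^4 - 2*p^3 + 14*p^2 + 19*p - 12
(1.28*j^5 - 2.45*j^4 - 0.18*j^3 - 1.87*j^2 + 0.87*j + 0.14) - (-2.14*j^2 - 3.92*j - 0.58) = 1.28*j^5 - 2.45*j^4 - 0.18*j^3 + 0.27*j^2 + 4.79*j + 0.72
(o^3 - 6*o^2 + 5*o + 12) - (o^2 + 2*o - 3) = o^3 - 7*o^2 + 3*o + 15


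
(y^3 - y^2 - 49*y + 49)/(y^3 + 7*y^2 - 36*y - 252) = (y^2 - 8*y + 7)/(y^2 - 36)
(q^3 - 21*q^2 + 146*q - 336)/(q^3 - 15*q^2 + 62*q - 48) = (q - 7)/(q - 1)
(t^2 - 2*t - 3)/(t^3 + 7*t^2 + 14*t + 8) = (t - 3)/(t^2 + 6*t + 8)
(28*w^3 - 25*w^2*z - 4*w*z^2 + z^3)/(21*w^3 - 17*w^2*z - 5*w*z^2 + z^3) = (4*w + z)/(3*w + z)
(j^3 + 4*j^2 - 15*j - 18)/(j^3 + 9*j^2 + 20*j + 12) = (j - 3)/(j + 2)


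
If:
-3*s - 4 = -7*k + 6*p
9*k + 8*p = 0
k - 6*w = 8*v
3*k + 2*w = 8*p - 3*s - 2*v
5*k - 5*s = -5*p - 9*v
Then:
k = 568/3943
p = -639/3943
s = -2654/3943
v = -1435/3943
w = 2008/3943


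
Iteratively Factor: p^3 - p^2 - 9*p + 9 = (p - 1)*(p^2 - 9) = (p - 3)*(p - 1)*(p + 3)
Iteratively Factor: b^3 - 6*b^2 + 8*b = (b - 4)*(b^2 - 2*b) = b*(b - 4)*(b - 2)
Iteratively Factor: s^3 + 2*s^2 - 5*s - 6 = (s + 3)*(s^2 - s - 2) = (s + 1)*(s + 3)*(s - 2)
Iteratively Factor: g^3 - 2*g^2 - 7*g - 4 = (g + 1)*(g^2 - 3*g - 4) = (g + 1)^2*(g - 4)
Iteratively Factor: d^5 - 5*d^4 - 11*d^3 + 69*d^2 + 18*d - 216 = (d + 2)*(d^4 - 7*d^3 + 3*d^2 + 63*d - 108) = (d - 4)*(d + 2)*(d^3 - 3*d^2 - 9*d + 27) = (d - 4)*(d + 2)*(d + 3)*(d^2 - 6*d + 9) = (d - 4)*(d - 3)*(d + 2)*(d + 3)*(d - 3)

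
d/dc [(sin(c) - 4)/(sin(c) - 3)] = cos(c)/(sin(c) - 3)^2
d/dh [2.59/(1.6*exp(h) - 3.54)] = -4.144*exp(h)/(1.6*exp(h) - 3.54)^2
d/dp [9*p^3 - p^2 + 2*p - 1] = 27*p^2 - 2*p + 2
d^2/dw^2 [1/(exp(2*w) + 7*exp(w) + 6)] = (2*(2*exp(w) + 7)^2*exp(w) - (4*exp(w) + 7)*(exp(2*w) + 7*exp(w) + 6))*exp(w)/(exp(2*w) + 7*exp(w) + 6)^3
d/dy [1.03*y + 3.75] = 1.03000000000000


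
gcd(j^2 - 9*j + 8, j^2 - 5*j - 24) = j - 8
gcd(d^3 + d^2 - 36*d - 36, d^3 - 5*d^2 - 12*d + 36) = d - 6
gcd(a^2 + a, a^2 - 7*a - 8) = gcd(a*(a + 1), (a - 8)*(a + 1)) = a + 1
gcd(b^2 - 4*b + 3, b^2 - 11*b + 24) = b - 3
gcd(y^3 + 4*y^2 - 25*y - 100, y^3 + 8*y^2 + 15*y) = y + 5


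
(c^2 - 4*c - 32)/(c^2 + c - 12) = (c - 8)/(c - 3)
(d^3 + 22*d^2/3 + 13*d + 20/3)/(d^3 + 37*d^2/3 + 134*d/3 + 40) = (d + 1)/(d + 6)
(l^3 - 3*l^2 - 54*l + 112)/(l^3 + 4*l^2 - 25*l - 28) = (l^2 - 10*l + 16)/(l^2 - 3*l - 4)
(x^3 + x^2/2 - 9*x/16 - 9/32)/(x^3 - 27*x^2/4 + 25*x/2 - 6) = (8*x^2 + 10*x + 3)/(8*(x^2 - 6*x + 8))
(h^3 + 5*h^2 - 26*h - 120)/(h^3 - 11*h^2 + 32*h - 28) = (h^3 + 5*h^2 - 26*h - 120)/(h^3 - 11*h^2 + 32*h - 28)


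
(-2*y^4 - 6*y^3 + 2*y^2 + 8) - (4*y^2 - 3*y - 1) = -2*y^4 - 6*y^3 - 2*y^2 + 3*y + 9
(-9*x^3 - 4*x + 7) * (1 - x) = 9*x^4 - 9*x^3 + 4*x^2 - 11*x + 7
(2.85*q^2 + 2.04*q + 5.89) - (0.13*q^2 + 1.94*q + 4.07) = 2.72*q^2 + 0.1*q + 1.82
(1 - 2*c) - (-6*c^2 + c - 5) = 6*c^2 - 3*c + 6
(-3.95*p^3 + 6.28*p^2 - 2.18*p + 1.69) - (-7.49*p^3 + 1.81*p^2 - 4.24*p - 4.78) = 3.54*p^3 + 4.47*p^2 + 2.06*p + 6.47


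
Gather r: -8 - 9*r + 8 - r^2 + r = -r^2 - 8*r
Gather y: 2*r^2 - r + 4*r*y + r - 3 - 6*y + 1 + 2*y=2*r^2 + y*(4*r - 4) - 2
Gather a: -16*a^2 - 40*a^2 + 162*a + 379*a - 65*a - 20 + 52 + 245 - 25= -56*a^2 + 476*a + 252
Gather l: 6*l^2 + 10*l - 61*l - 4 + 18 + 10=6*l^2 - 51*l + 24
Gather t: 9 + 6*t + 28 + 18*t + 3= 24*t + 40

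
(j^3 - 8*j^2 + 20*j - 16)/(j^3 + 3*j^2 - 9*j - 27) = (j^3 - 8*j^2 + 20*j - 16)/(j^3 + 3*j^2 - 9*j - 27)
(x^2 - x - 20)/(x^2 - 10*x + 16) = (x^2 - x - 20)/(x^2 - 10*x + 16)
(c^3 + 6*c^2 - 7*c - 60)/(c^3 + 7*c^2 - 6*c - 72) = (c + 5)/(c + 6)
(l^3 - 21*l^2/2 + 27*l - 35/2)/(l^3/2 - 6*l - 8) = (-2*l^3 + 21*l^2 - 54*l + 35)/(-l^3 + 12*l + 16)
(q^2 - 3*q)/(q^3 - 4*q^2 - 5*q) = (3 - q)/(-q^2 + 4*q + 5)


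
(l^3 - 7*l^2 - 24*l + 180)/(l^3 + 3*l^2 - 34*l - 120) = (l - 6)/(l + 4)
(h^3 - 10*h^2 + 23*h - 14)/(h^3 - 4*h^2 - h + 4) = (h^2 - 9*h + 14)/(h^2 - 3*h - 4)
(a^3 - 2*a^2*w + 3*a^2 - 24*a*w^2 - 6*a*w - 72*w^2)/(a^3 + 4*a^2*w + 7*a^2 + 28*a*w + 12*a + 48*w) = (a - 6*w)/(a + 4)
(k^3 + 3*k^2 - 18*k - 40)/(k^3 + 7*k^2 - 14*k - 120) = (k + 2)/(k + 6)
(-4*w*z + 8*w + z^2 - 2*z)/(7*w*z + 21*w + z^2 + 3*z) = (-4*w*z + 8*w + z^2 - 2*z)/(7*w*z + 21*w + z^2 + 3*z)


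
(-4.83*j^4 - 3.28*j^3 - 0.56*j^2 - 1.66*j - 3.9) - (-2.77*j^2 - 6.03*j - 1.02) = -4.83*j^4 - 3.28*j^3 + 2.21*j^2 + 4.37*j - 2.88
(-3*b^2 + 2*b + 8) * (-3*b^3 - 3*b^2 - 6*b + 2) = 9*b^5 + 3*b^4 - 12*b^3 - 42*b^2 - 44*b + 16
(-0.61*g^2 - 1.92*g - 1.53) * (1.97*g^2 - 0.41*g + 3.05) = -1.2017*g^4 - 3.5323*g^3 - 4.0874*g^2 - 5.2287*g - 4.6665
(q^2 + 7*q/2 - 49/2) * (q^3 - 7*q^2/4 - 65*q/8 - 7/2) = q^5 + 7*q^4/4 - 155*q^3/4 + 175*q^2/16 + 2989*q/16 + 343/4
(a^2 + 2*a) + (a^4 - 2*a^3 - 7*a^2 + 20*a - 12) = a^4 - 2*a^3 - 6*a^2 + 22*a - 12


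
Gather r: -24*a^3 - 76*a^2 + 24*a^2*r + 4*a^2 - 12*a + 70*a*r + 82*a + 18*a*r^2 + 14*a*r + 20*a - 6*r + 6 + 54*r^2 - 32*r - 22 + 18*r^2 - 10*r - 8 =-24*a^3 - 72*a^2 + 90*a + r^2*(18*a + 72) + r*(24*a^2 + 84*a - 48) - 24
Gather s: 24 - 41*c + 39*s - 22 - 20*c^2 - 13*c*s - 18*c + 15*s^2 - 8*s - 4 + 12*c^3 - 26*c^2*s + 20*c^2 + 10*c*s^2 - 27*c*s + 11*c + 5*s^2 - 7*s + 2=12*c^3 - 48*c + s^2*(10*c + 20) + s*(-26*c^2 - 40*c + 24)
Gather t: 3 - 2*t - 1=2 - 2*t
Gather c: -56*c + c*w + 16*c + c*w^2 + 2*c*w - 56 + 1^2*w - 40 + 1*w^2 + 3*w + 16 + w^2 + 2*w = c*(w^2 + 3*w - 40) + 2*w^2 + 6*w - 80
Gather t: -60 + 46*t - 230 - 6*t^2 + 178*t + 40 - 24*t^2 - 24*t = -30*t^2 + 200*t - 250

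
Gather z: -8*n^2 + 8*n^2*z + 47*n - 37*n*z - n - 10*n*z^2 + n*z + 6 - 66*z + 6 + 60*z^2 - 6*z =-8*n^2 + 46*n + z^2*(60 - 10*n) + z*(8*n^2 - 36*n - 72) + 12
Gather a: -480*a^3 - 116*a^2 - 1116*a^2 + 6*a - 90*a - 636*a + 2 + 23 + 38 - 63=-480*a^3 - 1232*a^2 - 720*a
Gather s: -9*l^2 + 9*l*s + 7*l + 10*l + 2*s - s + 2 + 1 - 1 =-9*l^2 + 17*l + s*(9*l + 1) + 2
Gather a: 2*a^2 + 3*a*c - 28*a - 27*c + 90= 2*a^2 + a*(3*c - 28) - 27*c + 90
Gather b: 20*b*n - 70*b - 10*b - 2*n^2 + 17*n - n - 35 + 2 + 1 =b*(20*n - 80) - 2*n^2 + 16*n - 32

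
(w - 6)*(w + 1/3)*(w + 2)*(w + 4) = w^4 + w^3/3 - 28*w^2 - 172*w/3 - 16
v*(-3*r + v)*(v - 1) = -3*r*v^2 + 3*r*v + v^3 - v^2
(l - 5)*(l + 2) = l^2 - 3*l - 10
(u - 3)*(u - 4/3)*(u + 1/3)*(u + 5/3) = u^4 - 7*u^3/3 - 37*u^2/9 + 151*u/27 + 20/9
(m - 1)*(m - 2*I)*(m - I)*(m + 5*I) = m^4 - m^3 + 2*I*m^3 + 13*m^2 - 2*I*m^2 - 13*m - 10*I*m + 10*I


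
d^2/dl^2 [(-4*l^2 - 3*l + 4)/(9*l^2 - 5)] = 2*(-243*l^3 + 432*l^2 - 405*l + 80)/(729*l^6 - 1215*l^4 + 675*l^2 - 125)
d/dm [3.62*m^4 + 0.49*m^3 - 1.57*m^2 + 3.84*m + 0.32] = 14.48*m^3 + 1.47*m^2 - 3.14*m + 3.84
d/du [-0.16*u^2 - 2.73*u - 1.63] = -0.32*u - 2.73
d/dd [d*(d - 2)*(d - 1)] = 3*d^2 - 6*d + 2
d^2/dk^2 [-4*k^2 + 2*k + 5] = -8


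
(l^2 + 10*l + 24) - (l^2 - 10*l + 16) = 20*l + 8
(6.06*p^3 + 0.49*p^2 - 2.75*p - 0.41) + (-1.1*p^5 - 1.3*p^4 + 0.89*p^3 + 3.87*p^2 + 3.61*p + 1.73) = -1.1*p^5 - 1.3*p^4 + 6.95*p^3 + 4.36*p^2 + 0.86*p + 1.32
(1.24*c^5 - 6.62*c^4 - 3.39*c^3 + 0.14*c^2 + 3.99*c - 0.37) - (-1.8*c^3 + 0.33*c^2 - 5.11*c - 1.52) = 1.24*c^5 - 6.62*c^4 - 1.59*c^3 - 0.19*c^2 + 9.1*c + 1.15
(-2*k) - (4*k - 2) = 2 - 6*k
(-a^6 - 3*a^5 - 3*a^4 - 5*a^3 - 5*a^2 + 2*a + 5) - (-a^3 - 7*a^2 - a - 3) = -a^6 - 3*a^5 - 3*a^4 - 4*a^3 + 2*a^2 + 3*a + 8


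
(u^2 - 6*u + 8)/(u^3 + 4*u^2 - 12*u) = (u - 4)/(u*(u + 6))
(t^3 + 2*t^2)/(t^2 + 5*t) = t*(t + 2)/(t + 5)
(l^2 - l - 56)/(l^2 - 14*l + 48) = (l + 7)/(l - 6)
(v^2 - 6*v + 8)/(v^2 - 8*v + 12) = (v - 4)/(v - 6)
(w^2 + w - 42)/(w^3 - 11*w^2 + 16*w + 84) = (w + 7)/(w^2 - 5*w - 14)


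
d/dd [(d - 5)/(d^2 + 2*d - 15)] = (d^2 + 2*d - 2*(d - 5)*(d + 1) - 15)/(d^2 + 2*d - 15)^2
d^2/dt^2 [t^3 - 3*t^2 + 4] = 6*t - 6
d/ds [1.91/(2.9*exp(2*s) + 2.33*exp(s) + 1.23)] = (-11.078*exp(s) - 4.4503)*exp(s)/(2.9*exp(2*s) + 2.33*exp(s) + 1.23)^2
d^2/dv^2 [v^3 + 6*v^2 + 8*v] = 6*v + 12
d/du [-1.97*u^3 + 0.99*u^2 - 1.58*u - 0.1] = -5.91*u^2 + 1.98*u - 1.58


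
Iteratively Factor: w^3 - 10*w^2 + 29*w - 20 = (w - 4)*(w^2 - 6*w + 5) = (w - 5)*(w - 4)*(w - 1)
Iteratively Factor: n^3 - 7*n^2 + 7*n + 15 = (n - 5)*(n^2 - 2*n - 3) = (n - 5)*(n + 1)*(n - 3)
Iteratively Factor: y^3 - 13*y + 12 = (y - 3)*(y^2 + 3*y - 4) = (y - 3)*(y - 1)*(y + 4)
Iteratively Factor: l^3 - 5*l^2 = (l)*(l^2 - 5*l) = l^2*(l - 5)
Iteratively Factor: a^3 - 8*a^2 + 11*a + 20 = (a + 1)*(a^2 - 9*a + 20) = (a - 4)*(a + 1)*(a - 5)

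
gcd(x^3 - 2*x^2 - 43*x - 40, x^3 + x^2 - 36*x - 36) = x + 1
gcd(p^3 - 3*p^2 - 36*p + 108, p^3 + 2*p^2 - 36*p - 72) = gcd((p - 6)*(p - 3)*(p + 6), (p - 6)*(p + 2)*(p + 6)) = p^2 - 36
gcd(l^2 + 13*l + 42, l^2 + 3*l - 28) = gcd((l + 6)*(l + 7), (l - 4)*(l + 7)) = l + 7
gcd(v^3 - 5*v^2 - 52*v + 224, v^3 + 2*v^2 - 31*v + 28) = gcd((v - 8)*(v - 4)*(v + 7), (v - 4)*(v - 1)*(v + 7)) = v^2 + 3*v - 28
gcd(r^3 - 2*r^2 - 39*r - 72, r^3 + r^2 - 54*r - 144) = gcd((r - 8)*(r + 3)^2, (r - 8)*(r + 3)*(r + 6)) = r^2 - 5*r - 24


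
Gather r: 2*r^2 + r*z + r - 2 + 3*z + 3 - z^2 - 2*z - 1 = 2*r^2 + r*(z + 1) - z^2 + z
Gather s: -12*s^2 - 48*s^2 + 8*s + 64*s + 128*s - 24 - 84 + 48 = -60*s^2 + 200*s - 60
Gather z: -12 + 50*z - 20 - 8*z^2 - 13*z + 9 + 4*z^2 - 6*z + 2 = -4*z^2 + 31*z - 21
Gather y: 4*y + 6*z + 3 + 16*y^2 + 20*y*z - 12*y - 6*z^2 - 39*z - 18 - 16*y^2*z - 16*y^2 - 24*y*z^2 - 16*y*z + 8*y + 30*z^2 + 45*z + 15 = -16*y^2*z + y*(-24*z^2 + 4*z) + 24*z^2 + 12*z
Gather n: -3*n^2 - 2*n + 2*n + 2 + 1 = 3 - 3*n^2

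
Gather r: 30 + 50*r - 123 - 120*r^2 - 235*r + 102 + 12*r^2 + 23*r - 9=-108*r^2 - 162*r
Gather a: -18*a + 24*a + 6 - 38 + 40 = 6*a + 8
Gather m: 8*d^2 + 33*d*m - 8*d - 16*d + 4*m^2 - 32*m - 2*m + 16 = 8*d^2 - 24*d + 4*m^2 + m*(33*d - 34) + 16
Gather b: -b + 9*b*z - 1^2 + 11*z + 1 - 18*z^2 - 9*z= b*(9*z - 1) - 18*z^2 + 2*z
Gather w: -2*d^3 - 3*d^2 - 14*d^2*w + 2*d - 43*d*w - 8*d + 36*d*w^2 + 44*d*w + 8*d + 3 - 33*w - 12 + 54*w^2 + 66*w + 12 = -2*d^3 - 3*d^2 + 2*d + w^2*(36*d + 54) + w*(-14*d^2 + d + 33) + 3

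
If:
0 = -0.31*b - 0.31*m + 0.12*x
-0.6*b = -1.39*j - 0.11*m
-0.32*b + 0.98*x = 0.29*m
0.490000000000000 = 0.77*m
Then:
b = -0.64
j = -0.33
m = 0.64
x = -0.02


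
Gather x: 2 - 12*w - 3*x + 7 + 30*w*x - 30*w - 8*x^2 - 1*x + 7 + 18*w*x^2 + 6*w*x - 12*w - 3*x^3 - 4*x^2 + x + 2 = -54*w - 3*x^3 + x^2*(18*w - 12) + x*(36*w - 3) + 18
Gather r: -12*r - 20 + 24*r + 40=12*r + 20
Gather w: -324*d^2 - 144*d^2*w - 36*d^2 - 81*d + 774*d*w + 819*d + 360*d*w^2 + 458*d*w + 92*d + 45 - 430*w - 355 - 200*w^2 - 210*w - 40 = -360*d^2 + 830*d + w^2*(360*d - 200) + w*(-144*d^2 + 1232*d - 640) - 350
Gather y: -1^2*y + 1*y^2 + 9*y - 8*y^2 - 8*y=-7*y^2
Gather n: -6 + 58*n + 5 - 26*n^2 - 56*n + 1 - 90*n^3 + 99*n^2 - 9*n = -90*n^3 + 73*n^2 - 7*n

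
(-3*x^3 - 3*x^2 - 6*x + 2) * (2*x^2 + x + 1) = -6*x^5 - 9*x^4 - 18*x^3 - 5*x^2 - 4*x + 2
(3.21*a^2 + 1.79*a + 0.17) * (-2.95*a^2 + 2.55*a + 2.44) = -9.4695*a^4 + 2.905*a^3 + 11.8954*a^2 + 4.8011*a + 0.4148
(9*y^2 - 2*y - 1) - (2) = 9*y^2 - 2*y - 3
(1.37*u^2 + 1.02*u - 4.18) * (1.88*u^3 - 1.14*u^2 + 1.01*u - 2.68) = 2.5756*u^5 + 0.3558*u^4 - 7.6375*u^3 + 2.1238*u^2 - 6.9554*u + 11.2024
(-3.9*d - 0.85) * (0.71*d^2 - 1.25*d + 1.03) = -2.769*d^3 + 4.2715*d^2 - 2.9545*d - 0.8755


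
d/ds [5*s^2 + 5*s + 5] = 10*s + 5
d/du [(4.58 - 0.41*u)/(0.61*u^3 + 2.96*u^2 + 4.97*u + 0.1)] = (0.5002*u^3 - 7.1678*u^2 - 27.1136*u - 22.8036)/(0.3721*u^6 + 3.6112*u^5 + 14.825*u^4 + 29.5444*u^3 + 25.2929*u^2 + 0.994*u + 0.01)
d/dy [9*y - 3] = 9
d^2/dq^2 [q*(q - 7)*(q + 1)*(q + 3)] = 12*q^2 - 18*q - 50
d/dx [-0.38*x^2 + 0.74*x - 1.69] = 0.74 - 0.76*x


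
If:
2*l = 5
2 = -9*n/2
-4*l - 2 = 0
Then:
No Solution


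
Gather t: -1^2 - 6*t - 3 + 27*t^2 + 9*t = 27*t^2 + 3*t - 4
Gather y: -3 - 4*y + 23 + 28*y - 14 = 24*y + 6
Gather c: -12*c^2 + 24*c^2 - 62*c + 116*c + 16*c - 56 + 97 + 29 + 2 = 12*c^2 + 70*c + 72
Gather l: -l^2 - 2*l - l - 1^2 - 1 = -l^2 - 3*l - 2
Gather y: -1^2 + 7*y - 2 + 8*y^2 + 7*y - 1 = 8*y^2 + 14*y - 4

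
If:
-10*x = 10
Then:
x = -1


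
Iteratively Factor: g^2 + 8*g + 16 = (g + 4)*(g + 4)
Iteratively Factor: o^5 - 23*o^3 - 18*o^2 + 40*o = (o + 2)*(o^4 - 2*o^3 - 19*o^2 + 20*o) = (o - 1)*(o + 2)*(o^3 - o^2 - 20*o) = o*(o - 1)*(o + 2)*(o^2 - o - 20) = o*(o - 1)*(o + 2)*(o + 4)*(o - 5)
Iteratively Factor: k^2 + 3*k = (k)*(k + 3)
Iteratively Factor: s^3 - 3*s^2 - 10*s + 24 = (s - 4)*(s^2 + s - 6) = (s - 4)*(s + 3)*(s - 2)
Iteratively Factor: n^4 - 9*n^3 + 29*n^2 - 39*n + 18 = (n - 2)*(n^3 - 7*n^2 + 15*n - 9) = (n - 3)*(n - 2)*(n^2 - 4*n + 3) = (n - 3)^2*(n - 2)*(n - 1)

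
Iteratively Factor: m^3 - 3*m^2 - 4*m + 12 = (m - 2)*(m^2 - m - 6) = (m - 2)*(m + 2)*(m - 3)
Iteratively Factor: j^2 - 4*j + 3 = (j - 1)*(j - 3)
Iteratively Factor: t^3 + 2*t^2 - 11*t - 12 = (t + 4)*(t^2 - 2*t - 3) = (t + 1)*(t + 4)*(t - 3)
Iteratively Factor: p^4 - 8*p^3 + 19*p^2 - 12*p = (p - 4)*(p^3 - 4*p^2 + 3*p) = (p - 4)*(p - 3)*(p^2 - p) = p*(p - 4)*(p - 3)*(p - 1)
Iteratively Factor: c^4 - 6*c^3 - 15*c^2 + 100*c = (c - 5)*(c^3 - c^2 - 20*c) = c*(c - 5)*(c^2 - c - 20) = c*(c - 5)*(c + 4)*(c - 5)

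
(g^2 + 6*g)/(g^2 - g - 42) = g/(g - 7)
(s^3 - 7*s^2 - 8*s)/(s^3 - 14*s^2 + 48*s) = (s + 1)/(s - 6)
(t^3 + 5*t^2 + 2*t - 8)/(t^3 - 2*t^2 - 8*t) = (t^2 + 3*t - 4)/(t*(t - 4))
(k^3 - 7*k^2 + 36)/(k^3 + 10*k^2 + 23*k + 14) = (k^2 - 9*k + 18)/(k^2 + 8*k + 7)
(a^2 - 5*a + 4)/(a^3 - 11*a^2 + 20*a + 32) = (a - 1)/(a^2 - 7*a - 8)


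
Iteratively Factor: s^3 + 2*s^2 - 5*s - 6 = (s + 1)*(s^2 + s - 6) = (s + 1)*(s + 3)*(s - 2)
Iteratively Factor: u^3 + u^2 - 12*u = (u)*(u^2 + u - 12) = u*(u + 4)*(u - 3)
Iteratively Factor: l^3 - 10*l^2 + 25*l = (l - 5)*(l^2 - 5*l) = (l - 5)^2*(l)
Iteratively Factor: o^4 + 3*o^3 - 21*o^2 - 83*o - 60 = (o + 1)*(o^3 + 2*o^2 - 23*o - 60) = (o + 1)*(o + 4)*(o^2 - 2*o - 15) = (o - 5)*(o + 1)*(o + 4)*(o + 3)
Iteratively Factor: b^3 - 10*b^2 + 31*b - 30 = (b - 3)*(b^2 - 7*b + 10) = (b - 3)*(b - 2)*(b - 5)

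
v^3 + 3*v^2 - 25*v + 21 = (v - 3)*(v - 1)*(v + 7)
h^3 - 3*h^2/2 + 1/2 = (h - 1)^2*(h + 1/2)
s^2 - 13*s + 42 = (s - 7)*(s - 6)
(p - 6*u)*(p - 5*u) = p^2 - 11*p*u + 30*u^2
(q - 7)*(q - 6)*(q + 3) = q^3 - 10*q^2 + 3*q + 126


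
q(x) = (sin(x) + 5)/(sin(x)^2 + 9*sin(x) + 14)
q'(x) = (-2*sin(x)*cos(x) - 9*cos(x))*(sin(x) + 5)/(sin(x)^2 + 9*sin(x) + 14)^2 + cos(x)/(sin(x)^2 + 9*sin(x) + 14)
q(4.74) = 0.67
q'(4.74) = -0.02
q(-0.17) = 0.39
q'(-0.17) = -0.18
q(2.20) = 0.26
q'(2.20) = 0.05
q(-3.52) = 0.31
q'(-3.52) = 0.11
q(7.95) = 0.25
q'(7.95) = 0.01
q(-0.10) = 0.37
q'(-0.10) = -0.17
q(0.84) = 0.27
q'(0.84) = -0.06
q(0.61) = 0.29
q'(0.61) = -0.08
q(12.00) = 0.47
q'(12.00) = -0.24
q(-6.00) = 0.32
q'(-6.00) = -0.12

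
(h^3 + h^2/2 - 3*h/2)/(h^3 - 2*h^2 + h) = (h + 3/2)/(h - 1)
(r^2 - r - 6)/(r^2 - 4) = (r - 3)/(r - 2)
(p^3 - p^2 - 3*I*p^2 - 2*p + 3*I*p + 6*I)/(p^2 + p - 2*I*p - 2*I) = (p^2 - p*(2 + 3*I) + 6*I)/(p - 2*I)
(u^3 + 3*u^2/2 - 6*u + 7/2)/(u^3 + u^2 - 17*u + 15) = (2*u^2 + 5*u - 7)/(2*(u^2 + 2*u - 15))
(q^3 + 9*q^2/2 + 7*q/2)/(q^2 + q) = q + 7/2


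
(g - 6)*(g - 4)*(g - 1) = g^3 - 11*g^2 + 34*g - 24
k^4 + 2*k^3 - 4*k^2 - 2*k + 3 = (k - 1)^2*(k + 1)*(k + 3)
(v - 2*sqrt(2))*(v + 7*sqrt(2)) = v^2 + 5*sqrt(2)*v - 28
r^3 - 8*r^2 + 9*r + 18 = (r - 6)*(r - 3)*(r + 1)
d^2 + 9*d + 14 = (d + 2)*(d + 7)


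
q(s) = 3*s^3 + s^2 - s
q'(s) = 9*s^2 + 2*s - 1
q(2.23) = 36.01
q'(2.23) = 48.22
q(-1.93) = -15.91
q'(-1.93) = 28.66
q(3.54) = 142.08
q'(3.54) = 118.86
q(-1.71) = -10.37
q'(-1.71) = 21.90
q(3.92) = 192.16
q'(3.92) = 145.14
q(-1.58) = -7.76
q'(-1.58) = 18.31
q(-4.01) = -173.35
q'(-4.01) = 135.70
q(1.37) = 8.22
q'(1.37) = 18.63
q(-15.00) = -9885.00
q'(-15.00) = 1994.00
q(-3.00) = -69.00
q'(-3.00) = 74.00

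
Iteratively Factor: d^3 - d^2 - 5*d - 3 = (d + 1)*(d^2 - 2*d - 3) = (d + 1)^2*(d - 3)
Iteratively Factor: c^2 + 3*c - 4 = (c - 1)*(c + 4)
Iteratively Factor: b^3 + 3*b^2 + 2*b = (b)*(b^2 + 3*b + 2) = b*(b + 2)*(b + 1)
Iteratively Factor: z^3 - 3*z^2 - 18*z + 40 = (z + 4)*(z^2 - 7*z + 10) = (z - 5)*(z + 4)*(z - 2)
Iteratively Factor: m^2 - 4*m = (m - 4)*(m)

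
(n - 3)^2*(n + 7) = n^3 + n^2 - 33*n + 63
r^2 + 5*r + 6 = (r + 2)*(r + 3)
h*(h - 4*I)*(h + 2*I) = h^3 - 2*I*h^2 + 8*h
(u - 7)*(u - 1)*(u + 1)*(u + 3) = u^4 - 4*u^3 - 22*u^2 + 4*u + 21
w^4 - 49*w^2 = w^2*(w - 7)*(w + 7)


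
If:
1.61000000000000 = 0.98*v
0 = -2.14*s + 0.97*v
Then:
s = 0.74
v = 1.64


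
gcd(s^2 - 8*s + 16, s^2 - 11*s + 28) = s - 4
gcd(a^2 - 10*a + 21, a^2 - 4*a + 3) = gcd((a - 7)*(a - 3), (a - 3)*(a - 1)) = a - 3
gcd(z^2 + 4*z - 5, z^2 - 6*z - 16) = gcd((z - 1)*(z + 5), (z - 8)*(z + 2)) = 1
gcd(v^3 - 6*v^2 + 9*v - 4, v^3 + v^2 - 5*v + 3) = v^2 - 2*v + 1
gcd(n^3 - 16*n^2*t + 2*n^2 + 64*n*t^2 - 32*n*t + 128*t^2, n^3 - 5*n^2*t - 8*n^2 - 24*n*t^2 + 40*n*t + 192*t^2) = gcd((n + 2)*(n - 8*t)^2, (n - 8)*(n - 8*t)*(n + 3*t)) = -n + 8*t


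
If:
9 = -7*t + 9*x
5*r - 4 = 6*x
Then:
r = 6*x/5 + 4/5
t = 9*x/7 - 9/7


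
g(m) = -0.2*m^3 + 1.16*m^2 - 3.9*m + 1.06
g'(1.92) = -1.66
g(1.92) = -3.57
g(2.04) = -3.77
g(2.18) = -4.00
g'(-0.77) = -6.04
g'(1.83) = -1.66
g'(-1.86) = -10.29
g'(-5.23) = -32.45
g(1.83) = -3.42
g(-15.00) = 995.56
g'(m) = -0.6*m^2 + 2.32*m - 3.9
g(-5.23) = 81.80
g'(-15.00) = -173.70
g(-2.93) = 27.48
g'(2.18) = -1.69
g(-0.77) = 4.84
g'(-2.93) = -15.85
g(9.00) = -85.88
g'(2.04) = -1.66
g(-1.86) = 13.61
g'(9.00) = -31.62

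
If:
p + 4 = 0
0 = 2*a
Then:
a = 0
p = -4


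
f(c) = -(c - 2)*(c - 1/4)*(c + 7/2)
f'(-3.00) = -12.12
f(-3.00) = -8.12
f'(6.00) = -115.62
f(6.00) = -218.50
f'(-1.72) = 2.80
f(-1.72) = -13.04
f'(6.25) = -125.44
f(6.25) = -248.62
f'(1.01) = 1.79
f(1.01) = 3.39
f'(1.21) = -0.04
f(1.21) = 3.57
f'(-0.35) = 7.88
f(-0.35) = -4.44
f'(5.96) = -114.09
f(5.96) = -213.91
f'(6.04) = -117.17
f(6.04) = -223.16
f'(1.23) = -0.24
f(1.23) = 3.57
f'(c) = -(c - 2)*(c - 1/4) - (c - 2)*(c + 7/2) - (c - 1/4)*(c + 7/2) = -3*c^2 - 5*c/2 + 59/8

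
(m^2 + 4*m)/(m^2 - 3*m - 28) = m/(m - 7)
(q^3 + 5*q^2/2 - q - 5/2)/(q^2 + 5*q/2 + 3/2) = (2*q^2 + 3*q - 5)/(2*q + 3)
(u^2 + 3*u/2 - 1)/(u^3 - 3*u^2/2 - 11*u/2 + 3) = 1/(u - 3)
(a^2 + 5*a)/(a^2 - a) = (a + 5)/(a - 1)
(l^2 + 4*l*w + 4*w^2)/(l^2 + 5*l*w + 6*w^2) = (l + 2*w)/(l + 3*w)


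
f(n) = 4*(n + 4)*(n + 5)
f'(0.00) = 36.00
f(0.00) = 80.00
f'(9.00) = 108.00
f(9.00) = 728.00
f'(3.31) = 62.48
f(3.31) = 242.98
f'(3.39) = 63.12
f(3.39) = 248.01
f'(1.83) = 50.64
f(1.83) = 159.28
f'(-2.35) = 17.20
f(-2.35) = 17.49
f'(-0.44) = 32.48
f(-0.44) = 64.93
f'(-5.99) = -11.92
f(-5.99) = 7.88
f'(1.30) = 46.40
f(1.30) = 133.56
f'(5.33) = 78.64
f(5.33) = 385.52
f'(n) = 8*n + 36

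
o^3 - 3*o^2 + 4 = (o - 2)^2*(o + 1)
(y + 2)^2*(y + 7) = y^3 + 11*y^2 + 32*y + 28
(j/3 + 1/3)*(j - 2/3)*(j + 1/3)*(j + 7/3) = j^4/3 + j^3 + j^2/3 - 41*j/81 - 14/81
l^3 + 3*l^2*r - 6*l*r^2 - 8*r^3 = (l - 2*r)*(l + r)*(l + 4*r)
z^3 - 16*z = z*(z - 4)*(z + 4)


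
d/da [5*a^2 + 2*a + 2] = 10*a + 2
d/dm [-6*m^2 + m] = 1 - 12*m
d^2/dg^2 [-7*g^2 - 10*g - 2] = -14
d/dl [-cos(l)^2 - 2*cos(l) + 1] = 2*(cos(l) + 1)*sin(l)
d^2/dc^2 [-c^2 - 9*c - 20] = -2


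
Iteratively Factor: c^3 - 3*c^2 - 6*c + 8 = (c + 2)*(c^2 - 5*c + 4) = (c - 4)*(c + 2)*(c - 1)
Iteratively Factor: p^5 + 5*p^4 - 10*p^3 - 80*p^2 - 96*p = (p - 4)*(p^4 + 9*p^3 + 26*p^2 + 24*p) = (p - 4)*(p + 2)*(p^3 + 7*p^2 + 12*p) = (p - 4)*(p + 2)*(p + 3)*(p^2 + 4*p) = p*(p - 4)*(p + 2)*(p + 3)*(p + 4)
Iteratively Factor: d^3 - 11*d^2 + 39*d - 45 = (d - 3)*(d^2 - 8*d + 15) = (d - 3)^2*(d - 5)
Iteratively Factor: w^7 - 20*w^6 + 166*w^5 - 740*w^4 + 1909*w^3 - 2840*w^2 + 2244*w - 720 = (w - 5)*(w^6 - 15*w^5 + 91*w^4 - 285*w^3 + 484*w^2 - 420*w + 144) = (w - 5)*(w - 1)*(w^5 - 14*w^4 + 77*w^3 - 208*w^2 + 276*w - 144) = (w - 5)*(w - 3)*(w - 1)*(w^4 - 11*w^3 + 44*w^2 - 76*w + 48) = (w - 5)*(w - 4)*(w - 3)*(w - 1)*(w^3 - 7*w^2 + 16*w - 12) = (w - 5)*(w - 4)*(w - 3)^2*(w - 1)*(w^2 - 4*w + 4) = (w - 5)*(w - 4)*(w - 3)^2*(w - 2)*(w - 1)*(w - 2)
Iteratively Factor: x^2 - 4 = (x + 2)*(x - 2)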